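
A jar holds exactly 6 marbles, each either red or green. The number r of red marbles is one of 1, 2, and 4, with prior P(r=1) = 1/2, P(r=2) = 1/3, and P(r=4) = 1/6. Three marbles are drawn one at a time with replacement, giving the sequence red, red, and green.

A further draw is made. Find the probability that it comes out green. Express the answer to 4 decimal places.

Compute the likelihood of the observed sequence for each case: P(data | r = 1) = (1/6)(1/6)(5/6) = 0.023148; P(data | r = 2) = (2/6)(2/6)(4/6) = 0.074074; P(data | r = 4) = (4/6)(4/6)(2/6) = 0.14815.
Multiplying each by its prior: 1/2 · 0.023148 = 0.011574, 1/3 · 0.074074 = 0.024691, 1/6 · 0.14815 = 0.024691; summing to 0.060957.
Dividing through by the total gives posterior P(r = 1 | data) = 0.18987, P(r = 2 | data) = 0.40506, P(r = 4 | data) = 0.40506.
Averaging over the posterior, P(green next | data) = (5/6)(0.18987) + (2/3)(0.40506) + (1/3)(0.40506) = 0.56329.

0.5633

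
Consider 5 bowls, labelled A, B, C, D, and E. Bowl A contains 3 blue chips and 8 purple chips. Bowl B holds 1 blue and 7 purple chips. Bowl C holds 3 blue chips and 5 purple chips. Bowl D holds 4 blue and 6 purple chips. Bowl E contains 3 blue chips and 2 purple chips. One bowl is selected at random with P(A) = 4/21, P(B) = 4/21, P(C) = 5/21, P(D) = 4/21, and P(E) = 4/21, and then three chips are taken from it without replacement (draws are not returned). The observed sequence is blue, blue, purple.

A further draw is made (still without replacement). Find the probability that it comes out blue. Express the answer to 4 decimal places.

Under each hypothesis, the probability of the observed sequence is: P(data | bowl A) = (3/11)(2/10)(8/9) = 0.048485; P(data | bowl B) = (1/8)(0/7) = 0; P(data | bowl C) = (3/8)(2/7)(5/6) = 0.089286; P(data | bowl D) = (4/10)(3/9)(6/8) = 0.1; P(data | bowl E) = (3/5)(2/4)(2/3) = 0.2.
The prior-weighted likelihoods are 4/21 · 0.048485 = 0.0092352, 4/21 · 0 = 0, 5/21 · 0.089286 = 0.021259, 4/21 · 0.1 = 0.019048, 4/21 · 0.2 = 0.038095; summing to 0.087637.
Normalising, the posterior is P(bowl A | data) = 0.10538, P(bowl B | data) = 0, P(bowl C | data) = 0.24258, P(bowl D | data) = 0.21735, P(bowl E | data) = 0.4347.
Averaging over the posterior, P(blue next | data) = (1/8)(0.10538) + (1/5)(0.24258) + (2/7)(0.21735) + (1/2)(0.4347) = 0.34113.

0.3411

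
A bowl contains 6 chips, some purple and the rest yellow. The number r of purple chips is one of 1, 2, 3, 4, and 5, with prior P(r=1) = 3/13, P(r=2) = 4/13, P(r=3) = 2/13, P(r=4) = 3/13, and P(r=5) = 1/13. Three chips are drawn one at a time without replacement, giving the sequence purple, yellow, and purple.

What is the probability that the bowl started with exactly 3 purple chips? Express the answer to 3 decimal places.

For each hypothesis, P(data | H) works out to: P(data | r = 1) = (1/6)(5/5)(0/4) = 0; P(data | r = 2) = (2/6)(4/5)(1/4) = 1/15; P(data | r = 3) = (3/6)(3/5)(2/4) = 3/20; P(data | r = 4) = (4/6)(2/5)(3/4) = 1/5; P(data | r = 5) = (5/6)(1/5)(4/4) = 1/6.
The prior-weighted likelihoods are 3/13 · 0 = 0, 4/13 · 1/15 = 4/195, 2/13 · 3/20 = 3/130, 3/13 · 1/5 = 3/65, 1/13 · 1/6 = 1/78; summing to 4/39.
So P(r = 3 | data) = (3/130) / (4/39) = 9/40.

0.225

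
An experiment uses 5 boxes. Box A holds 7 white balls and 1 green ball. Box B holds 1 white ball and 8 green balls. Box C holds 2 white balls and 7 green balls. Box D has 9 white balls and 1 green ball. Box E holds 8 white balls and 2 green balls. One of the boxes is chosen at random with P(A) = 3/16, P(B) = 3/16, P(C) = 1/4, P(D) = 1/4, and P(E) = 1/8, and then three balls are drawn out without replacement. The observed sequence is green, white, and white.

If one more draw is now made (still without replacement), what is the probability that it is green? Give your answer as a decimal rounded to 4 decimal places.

0.1299

For each hypothesis, P(data | H) works out to: P(data | box A) = (1/8)(7/7)(6/6) = 0.125; P(data | box B) = (8/9)(1/8)(0/7) = 0; P(data | box C) = (7/9)(2/8)(1/7) = 0.027778; P(data | box D) = (1/10)(9/9)(8/8) = 0.1; P(data | box E) = (2/10)(8/9)(7/8) = 0.15556.
Multiplying each by its prior: 3/16 · 0.125 = 0.023438, 3/16 · 0 = 0, 1/4 · 0.027778 = 0.0069444, 1/4 · 0.1 = 0.025, 1/8 · 0.15556 = 0.019444; these sum to 0.074826.
Normalising, the posterior is P(box A | data) = 0.31323, P(box B | data) = 0, P(box C | data) = 0.092807, P(box D | data) = 0.33411, P(box E | data) = 0.25986.
The predictive probability is P(green next | data) = (0)(0.31323) + (1)(0.092807) + (0)(0.33411) + (1/7)(0.25986) = 0.12993.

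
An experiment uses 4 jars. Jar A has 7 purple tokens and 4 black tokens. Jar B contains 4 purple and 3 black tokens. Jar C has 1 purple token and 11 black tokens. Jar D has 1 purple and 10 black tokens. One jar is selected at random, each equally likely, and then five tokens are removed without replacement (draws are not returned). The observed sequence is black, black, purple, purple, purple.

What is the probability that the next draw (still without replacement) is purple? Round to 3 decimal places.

0.574

Under each hypothesis, the probability of the observed sequence is: P(data | jar A) = (4/11)(3/10)(7/9)(6/8)(5/7) = 0.045455; P(data | jar B) = (3/7)(2/6)(4/5)(3/4)(2/3) = 0.057143; P(data | jar C) = (11/12)(10/11)(1/10)(0/9) = 0; P(data | jar D) = (10/11)(9/10)(1/9)(0/8) = 0.
The prior-weighted likelihoods are 1/4 · 0.045455 = 0.011364, 1/4 · 0.057143 = 0.014286, 1/4 · 0 = 0, 1/4 · 0 = 0; with total 0.025649.
Dividing through by the total gives posterior P(jar A | data) = 0.44304, P(jar B | data) = 0.55696, P(jar C | data) = 0, P(jar D | data) = 0.
So P(purple next | data) = Σ P(purple next | H) P(H | data) = (2/3)(0.44304) + (1/2)(0.55696) = 0.57384.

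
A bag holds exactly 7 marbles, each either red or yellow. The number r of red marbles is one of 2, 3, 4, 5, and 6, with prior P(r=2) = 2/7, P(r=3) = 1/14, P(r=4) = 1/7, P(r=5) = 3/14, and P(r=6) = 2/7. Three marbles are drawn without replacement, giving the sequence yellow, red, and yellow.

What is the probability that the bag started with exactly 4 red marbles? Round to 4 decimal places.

0.1752

For each hypothesis, P(data | H) works out to: P(data | r = 2) = (5/7)(2/6)(4/5) = 0.19048; P(data | r = 3) = (4/7)(3/6)(3/5) = 0.17143; P(data | r = 4) = (3/7)(4/6)(2/5) = 0.11429; P(data | r = 5) = (2/7)(5/6)(1/5) = 0.047619; P(data | r = 6) = (1/7)(6/6)(0/5) = 0.
Weighting by the prior gives 2/7 · 0.19048 = 0.054422, 1/14 · 0.17143 = 0.012245, 1/7 · 0.11429 = 0.016327, 3/14 · 0.047619 = 0.010204, 2/7 · 0 = 0; these sum to 0.093197.
By Bayes' rule, P(r = 4 | data) = (0.016327) / (0.093197) = 0.17518.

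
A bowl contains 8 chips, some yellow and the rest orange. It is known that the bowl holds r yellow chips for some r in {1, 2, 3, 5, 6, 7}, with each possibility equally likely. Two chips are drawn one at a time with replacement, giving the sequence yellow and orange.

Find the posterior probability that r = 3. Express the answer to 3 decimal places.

For each hypothesis, P(data | H) works out to: P(data | r = 1) = (1/8)(7/8) = 7/64; P(data | r = 2) = (2/8)(6/8) = 3/16; P(data | r = 3) = (3/8)(5/8) = 15/64; P(data | r = 5) = (5/8)(3/8) = 15/64; P(data | r = 6) = (6/8)(2/8) = 3/16; P(data | r = 7) = (7/8)(1/8) = 7/64.
Weighting by the prior gives 1/6 · 7/64 = 7/384, 1/6 · 3/16 = 1/32, 1/6 · 15/64 = 5/128, 1/6 · 15/64 = 5/128, 1/6 · 3/16 = 1/32, 1/6 · 7/64 = 7/384; these sum to 17/96.
So P(r = 3 | data) = (5/128) / (17/96) = 15/68.

0.221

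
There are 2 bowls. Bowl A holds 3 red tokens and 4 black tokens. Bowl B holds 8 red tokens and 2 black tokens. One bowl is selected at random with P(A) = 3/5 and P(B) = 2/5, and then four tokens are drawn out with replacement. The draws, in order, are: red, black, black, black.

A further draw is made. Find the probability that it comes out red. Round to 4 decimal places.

For each hypothesis, P(data | H) works out to: P(data | bowl A) = (3/7)(4/7)(4/7)(4/7) = 0.079967; P(data | bowl B) = (8/10)(2/10)(2/10)(2/10) = 0.0064.
Multiplying each by its prior: 3/5 · 0.079967 = 0.04798, 2/5 · 0.0064 = 0.00256; these sum to 0.05054.
Normalising, the posterior is P(bowl A | data) = 0.94935, P(bowl B | data) = 0.050653.
Averaging over the posterior, P(red next | data) = (3/7)(0.94935) + (4/5)(0.050653) = 0.44739.

0.4474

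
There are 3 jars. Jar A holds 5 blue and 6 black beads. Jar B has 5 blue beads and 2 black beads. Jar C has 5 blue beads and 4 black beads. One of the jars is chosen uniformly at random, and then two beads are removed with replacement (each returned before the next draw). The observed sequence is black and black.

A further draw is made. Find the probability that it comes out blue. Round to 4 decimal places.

0.5259

The likelihood of the observed sequence under each hypothesis: P(data | jar A) = (6/11)(6/11) = 0.29752; P(data | jar B) = (2/7)(2/7) = 0.081633; P(data | jar C) = (4/9)(4/9) = 0.19753.
Weighting by the prior gives 1/3 · 0.29752 = 0.099174, 1/3 · 0.081633 = 0.027211, 1/3 · 0.19753 = 0.065844; with total 0.19223.
The posterior is then P(jar A | data) = 0.51592, P(jar B | data) = 0.14156, P(jar C | data) = 0.34253.
So P(blue next | data) = Σ P(blue next | H) P(H | data) = (5/11)(0.51592) + (5/7)(0.14156) + (5/9)(0.34253) = 0.52591.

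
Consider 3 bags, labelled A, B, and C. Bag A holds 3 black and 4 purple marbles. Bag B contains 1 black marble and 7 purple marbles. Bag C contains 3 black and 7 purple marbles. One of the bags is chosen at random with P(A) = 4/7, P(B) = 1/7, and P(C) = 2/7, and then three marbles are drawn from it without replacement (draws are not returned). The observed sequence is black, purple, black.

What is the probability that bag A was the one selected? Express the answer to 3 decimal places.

Compute the likelihood of the observed sequence for each case: P(data | bag A) = (3/7)(4/6)(2/5) = 0.11429; P(data | bag B) = (1/8)(7/7)(0/6) = 0; P(data | bag C) = (3/10)(7/9)(2/8) = 0.058333.
Multiplying each by its prior: 4/7 · 0.11429 = 0.065306, 1/7 · 0 = 0, 2/7 · 0.058333 = 0.016667; these sum to 0.081973.
So P(bag A | data) = (0.065306) / (0.081973) = 0.79668.

0.797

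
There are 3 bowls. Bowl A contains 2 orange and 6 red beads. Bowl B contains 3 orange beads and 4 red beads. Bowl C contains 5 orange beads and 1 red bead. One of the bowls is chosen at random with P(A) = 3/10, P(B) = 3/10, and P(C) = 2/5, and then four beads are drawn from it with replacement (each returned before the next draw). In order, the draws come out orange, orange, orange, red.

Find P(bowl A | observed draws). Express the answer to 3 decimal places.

0.063

Compute the likelihood of the observed sequence for each case: P(data | bowl A) = (2/8)(2/8)(2/8)(6/8) = 0.011719; P(data | bowl B) = (3/7)(3/7)(3/7)(4/7) = 0.044981; P(data | bowl C) = (5/6)(5/6)(5/6)(1/6) = 0.096451.
Weighting by the prior gives 3/10 · 0.011719 = 0.0035156, 3/10 · 0.044981 = 0.013494, 2/5 · 0.096451 = 0.03858; these sum to 0.05559.
Therefore the posterior P(bowl A | data) = (0.0035156) / (0.05559) = 0.063242.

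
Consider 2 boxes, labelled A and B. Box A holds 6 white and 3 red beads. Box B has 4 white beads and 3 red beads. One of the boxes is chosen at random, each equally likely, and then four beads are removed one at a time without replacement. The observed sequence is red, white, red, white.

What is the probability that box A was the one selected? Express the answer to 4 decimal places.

For each hypothesis, P(data | H) works out to: P(data | box A) = (3/9)(6/8)(2/7)(5/6) = 5/84; P(data | box B) = (3/7)(4/6)(2/5)(3/4) = 3/35.
Multiplying each by its prior: 1/2 · 5/84 = 5/168, 1/2 · 3/35 = 3/70; summing to 61/840.
Hence P(box A | data) = (5/168) / (61/840) = 25/61.

0.4098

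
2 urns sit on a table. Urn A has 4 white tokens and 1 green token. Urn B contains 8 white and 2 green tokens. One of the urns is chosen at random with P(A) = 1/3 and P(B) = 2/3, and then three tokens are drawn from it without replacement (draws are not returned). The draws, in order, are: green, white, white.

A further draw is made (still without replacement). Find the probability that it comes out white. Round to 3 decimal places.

Compute the likelihood of the observed sequence for each case: P(data | urn A) = (1/5)(4/4)(3/3) = 1/5; P(data | urn B) = (2/10)(8/9)(7/8) = 7/45.
Multiplying each by its prior: 1/3 · 1/5 = 1/15, 2/3 · 7/45 = 14/135; these sum to 23/135.
Normalising, the posterior is P(urn A | data) = 9/23, P(urn B | data) = 14/23.
So P(white next | data) = Σ P(white next | H) P(H | data) = (1)(9/23) + (6/7)(14/23) = 21/23.

0.913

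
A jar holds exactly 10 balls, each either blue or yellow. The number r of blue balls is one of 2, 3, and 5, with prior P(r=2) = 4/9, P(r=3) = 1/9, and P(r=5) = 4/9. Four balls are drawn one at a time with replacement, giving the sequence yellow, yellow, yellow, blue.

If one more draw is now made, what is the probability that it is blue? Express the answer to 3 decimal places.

Under each hypothesis, the probability of the observed sequence is: P(data | r = 2) = (8/10)(8/10)(8/10)(2/10) = 0.1024; P(data | r = 3) = (7/10)(7/10)(7/10)(3/10) = 0.1029; P(data | r = 5) = (5/10)(5/10)(5/10)(5/10) = 0.0625.
Multiplying each by its prior: 4/9 · 0.1024 = 0.045511, 1/9 · 0.1029 = 0.011433, 4/9 · 0.0625 = 0.027778; summing to 0.084722.
Dividing through by the total gives posterior P(r = 2 | data) = 0.53718, P(r = 3 | data) = 0.13495, P(r = 5 | data) = 0.32787.
So P(blue next | data) = Σ P(blue next | H) P(H | data) = (1/5)(0.53718) + (3/10)(0.13495) + (1/2)(0.32787) = 0.31186.

0.312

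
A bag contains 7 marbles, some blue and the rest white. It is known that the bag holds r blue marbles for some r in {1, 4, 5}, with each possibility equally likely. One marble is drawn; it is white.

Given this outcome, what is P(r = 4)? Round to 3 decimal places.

The likelihood of this draw under each hypothesis: P(data | r = 1) = (6/7) = 6/7; P(data | r = 4) = (3/7) = 3/7; P(data | r = 5) = (2/7) = 2/7.
Multiplying each by its prior: 1/3 · 6/7 = 2/7, 1/3 · 3/7 = 1/7, 1/3 · 2/7 = 2/21; these sum to 11/21.
Hence P(r = 4 | data) = (1/7) / (11/21) = 3/11.

0.273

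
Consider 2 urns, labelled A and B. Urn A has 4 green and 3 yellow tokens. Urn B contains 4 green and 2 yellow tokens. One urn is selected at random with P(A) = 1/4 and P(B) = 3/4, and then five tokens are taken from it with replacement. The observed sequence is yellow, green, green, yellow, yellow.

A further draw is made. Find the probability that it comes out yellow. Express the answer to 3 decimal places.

0.366

For each hypothesis, P(data | H) works out to: P(data | urn A) = (3/7)(4/7)(4/7)(3/7)(3/7) = 0.025704; P(data | urn B) = (2/6)(4/6)(4/6)(2/6)(2/6) = 0.016461.
Multiplying each by its prior: 1/4 · 0.025704 = 0.0064259, 3/4 · 0.016461 = 0.012346; summing to 0.018772.
The posterior is then P(urn A | data) = 0.34232, P(urn B | data) = 0.65768.
Averaging over the posterior, P(yellow next | data) = (3/7)(0.34232) + (1/3)(0.65768) = 0.36594.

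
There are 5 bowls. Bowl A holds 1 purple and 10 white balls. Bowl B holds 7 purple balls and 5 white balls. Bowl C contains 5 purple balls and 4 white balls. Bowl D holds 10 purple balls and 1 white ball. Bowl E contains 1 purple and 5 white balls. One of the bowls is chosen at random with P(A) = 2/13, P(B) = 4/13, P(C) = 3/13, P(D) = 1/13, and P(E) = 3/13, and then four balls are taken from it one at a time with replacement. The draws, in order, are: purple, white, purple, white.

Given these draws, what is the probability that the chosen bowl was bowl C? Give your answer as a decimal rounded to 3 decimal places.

For each hypothesis, P(data | H) works out to: P(data | bowl A) = (1/11)(10/11)(1/11)(10/11) = 0.0068301; P(data | bowl B) = (7/12)(5/12)(7/12)(5/12) = 0.059076; P(data | bowl C) = (5/9)(4/9)(5/9)(4/9) = 0.060966; P(data | bowl D) = (10/11)(1/11)(10/11)(1/11) = 0.0068301; P(data | bowl E) = (1/6)(5/6)(1/6)(5/6) = 0.01929.
Multiplying each by its prior: 2/13 · 0.0068301 = 0.0010508, 4/13 · 0.059076 = 0.018177, 3/13 · 0.060966 = 0.014069, 1/13 · 0.0068301 = 0.00052539, 3/13 · 0.01929 = 0.0044516; summing to 0.038274.
Hence P(bowl C | data) = (0.014069) / (0.038274) = 0.36759.

0.368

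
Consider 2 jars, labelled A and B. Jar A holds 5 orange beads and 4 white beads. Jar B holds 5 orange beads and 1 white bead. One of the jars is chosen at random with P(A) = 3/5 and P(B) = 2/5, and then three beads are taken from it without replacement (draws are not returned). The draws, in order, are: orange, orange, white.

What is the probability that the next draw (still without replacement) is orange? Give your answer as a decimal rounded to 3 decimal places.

Under each hypothesis, the probability of the observed sequence is: P(data | jar A) = (5/9)(4/8)(4/7) = 10/63; P(data | jar B) = (5/6)(4/5)(1/4) = 1/6.
The prior-weighted likelihoods are 3/5 · 10/63 = 2/21, 2/5 · 1/6 = 1/15; summing to 17/105.
Normalising, the posterior is P(jar A | data) = 10/17, P(jar B | data) = 7/17.
Averaging over the posterior, P(orange next | data) = (1/2)(10/17) + (1)(7/17) = 12/17.

0.706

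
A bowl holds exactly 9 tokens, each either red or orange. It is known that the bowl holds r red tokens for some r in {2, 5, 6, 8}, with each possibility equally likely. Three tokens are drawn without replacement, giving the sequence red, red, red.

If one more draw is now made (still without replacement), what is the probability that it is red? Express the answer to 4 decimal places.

0.6977

The likelihood of the observed sequence under each hypothesis: P(data | r = 2) = (2/9)(1/8)(0/7) = 0; P(data | r = 5) = (5/9)(4/8)(3/7) = 5/42; P(data | r = 6) = (6/9)(5/8)(4/7) = 5/21; P(data | r = 8) = (8/9)(7/8)(6/7) = 2/3.
Multiplying each by its prior: 1/4 · 0 = 0, 1/4 · 5/42 = 5/168, 1/4 · 5/21 = 5/84, 1/4 · 2/3 = 1/6; with total 43/168.
The posterior is then P(r = 2 | data) = 0, P(r = 5 | data) = 5/43, P(r = 6 | data) = 10/43, P(r = 8 | data) = 28/43.
The predictive probability is P(red next | data) = (1/3)(5/43) + (1/2)(10/43) + (5/6)(28/43) = 30/43.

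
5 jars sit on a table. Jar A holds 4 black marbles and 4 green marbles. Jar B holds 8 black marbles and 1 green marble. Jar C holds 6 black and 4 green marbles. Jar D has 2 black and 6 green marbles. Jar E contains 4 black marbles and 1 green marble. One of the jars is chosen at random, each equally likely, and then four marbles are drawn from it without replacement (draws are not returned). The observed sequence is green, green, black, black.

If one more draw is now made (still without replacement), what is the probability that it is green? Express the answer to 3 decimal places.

For each hypothesis, P(data | H) works out to: P(data | jar A) = (4/8)(3/7)(4/6)(3/5) = 3/35; P(data | jar B) = (1/9)(0/8) = 0; P(data | jar C) = (4/10)(3/9)(6/8)(5/7) = 1/14; P(data | jar D) = (6/8)(5/7)(2/6)(1/5) = 1/28; P(data | jar E) = (1/5)(0/4) = 0.
The prior-weighted likelihoods are 1/5 · 3/35 = 3/175, 1/5 · 0 = 0, 1/5 · 1/14 = 1/70, 1/5 · 1/28 = 1/140, 1/5 · 0 = 0; these sum to 27/700.
Normalising, the posterior is P(jar A | data) = 4/9, P(jar B | data) = 0, P(jar C | data) = 10/27, P(jar D | data) = 5/27, P(jar E | data) = 0.
Averaging over the posterior, P(green next | data) = (1/2)(4/9) + (1/3)(10/27) + (1)(5/27) = 43/81.

0.531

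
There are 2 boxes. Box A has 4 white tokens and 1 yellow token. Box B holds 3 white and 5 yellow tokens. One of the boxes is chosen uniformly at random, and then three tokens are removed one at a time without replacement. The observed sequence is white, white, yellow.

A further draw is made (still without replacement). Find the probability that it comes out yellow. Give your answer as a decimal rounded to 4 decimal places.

0.2469

Compute the likelihood of the observed sequence for each case: P(data | box A) = (4/5)(3/4)(1/3) = 1/5; P(data | box B) = (3/8)(2/7)(5/6) = 5/56.
Multiplying each by its prior: 1/2 · 1/5 = 1/10, 1/2 · 5/56 = 5/112; these sum to 81/560.
Normalising, the posterior is P(box A | data) = 56/81, P(box B | data) = 25/81.
The predictive probability is P(yellow next | data) = (0)(56/81) + (4/5)(25/81) = 20/81.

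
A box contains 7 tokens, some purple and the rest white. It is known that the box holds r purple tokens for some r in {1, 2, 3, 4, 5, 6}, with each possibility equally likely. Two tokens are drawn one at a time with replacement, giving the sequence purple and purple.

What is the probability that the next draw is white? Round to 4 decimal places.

0.3077

The likelihood of the observed sequence under each hypothesis: P(data | r = 1) = (1/7)(1/7) = 1/49; P(data | r = 2) = (2/7)(2/7) = 4/49; P(data | r = 3) = (3/7)(3/7) = 9/49; P(data | r = 4) = (4/7)(4/7) = 16/49; P(data | r = 5) = (5/7)(5/7) = 25/49; P(data | r = 6) = (6/7)(6/7) = 36/49.
Weighting by the prior gives 1/6 · 1/49 = 1/294, 1/6 · 4/49 = 2/147, 1/6 · 9/49 = 3/98, 1/6 · 16/49 = 8/147, 1/6 · 25/49 = 25/294, 1/6 · 36/49 = 6/49; summing to 13/42.
Dividing through by the total gives posterior P(r = 1 | data) = 1/91, P(r = 2 | data) = 4/91, P(r = 3 | data) = 9/91, P(r = 4 | data) = 16/91, P(r = 5 | data) = 25/91, P(r = 6 | data) = 36/91.
So P(white next | data) = Σ P(white next | H) P(H | data) = (6/7)(1/91) + (5/7)(4/91) + (4/7)(9/91) + (3/7)(16/91) + (2/7)(25/91) + (1/7)(36/91) = 4/13.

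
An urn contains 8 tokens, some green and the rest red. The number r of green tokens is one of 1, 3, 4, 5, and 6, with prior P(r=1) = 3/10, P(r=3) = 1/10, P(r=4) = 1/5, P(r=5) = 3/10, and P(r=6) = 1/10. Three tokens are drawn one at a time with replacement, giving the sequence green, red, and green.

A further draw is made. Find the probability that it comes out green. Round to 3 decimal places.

0.566

The likelihood of the observed sequence under each hypothesis: P(data | r = 1) = (1/8)(7/8)(1/8) = 0.013672; P(data | r = 3) = (3/8)(5/8)(3/8) = 0.087891; P(data | r = 4) = (4/8)(4/8)(4/8) = 0.125; P(data | r = 5) = (5/8)(3/8)(5/8) = 0.14648; P(data | r = 6) = (6/8)(2/8)(6/8) = 0.14062.
The prior-weighted likelihoods are 3/10 · 0.013672 = 0.0041016, 1/10 · 0.087891 = 0.0087891, 1/5 · 0.125 = 0.025, 3/10 · 0.14648 = 0.043945, 1/10 · 0.14062 = 0.014063; these sum to 0.095898.
The posterior is then P(r = 1 | data) = 0.04277, P(r = 3 | data) = 0.09165, P(r = 4 | data) = 0.26069, P(r = 5 | data) = 0.45825, P(r = 6 | data) = 0.14664.
So P(green next | data) = Σ P(green next | H) P(H | data) = (1/8)(0.04277) + (3/8)(0.09165) + (1/2)(0.26069) + (5/8)(0.45825) + (3/4)(0.14664) = 0.56645.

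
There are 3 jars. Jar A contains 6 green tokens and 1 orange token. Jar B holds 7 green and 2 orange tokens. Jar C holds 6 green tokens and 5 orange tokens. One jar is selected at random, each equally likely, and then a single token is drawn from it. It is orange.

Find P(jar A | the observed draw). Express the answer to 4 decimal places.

0.1743

Under each hypothesis, the probability of this draw is: P(data | jar A) = (1/7) = 0.14286; P(data | jar B) = (2/9) = 0.22222; P(data | jar C) = (5/11) = 0.45455.
Multiplying each by its prior: 1/3 · 0.14286 = 0.047619, 1/3 · 0.22222 = 0.074074, 1/3 · 0.45455 = 0.15152; these sum to 0.27321.
Hence P(jar A | data) = (0.047619) / (0.27321) = 0.1743.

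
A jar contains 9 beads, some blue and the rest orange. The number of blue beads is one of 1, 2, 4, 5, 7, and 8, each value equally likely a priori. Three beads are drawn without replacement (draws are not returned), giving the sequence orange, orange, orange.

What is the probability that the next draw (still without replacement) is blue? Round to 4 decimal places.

0.2952

The likelihood of the observed sequence under each hypothesis: P(data | r = 1) = (8/9)(7/8)(6/7) = 2/3; P(data | r = 2) = (7/9)(6/8)(5/7) = 5/12; P(data | r = 4) = (5/9)(4/8)(3/7) = 5/42; P(data | r = 5) = (4/9)(3/8)(2/7) = 1/21; P(data | r = 7) = (2/9)(1/8)(0/7) = 0; P(data | r = 8) = (1/9)(0/8) = 0.
The prior-weighted likelihoods are 1/6 · 2/3 = 1/9, 1/6 · 5/12 = 5/72, 1/6 · 5/42 = 5/252, 1/6 · 1/21 = 1/126, 1/6 · 0 = 0, 1/6 · 0 = 0; these sum to 5/24.
The posterior is then P(r = 1 | data) = 8/15, P(r = 2 | data) = 1/3, P(r = 4 | data) = 2/21, P(r = 5 | data) = 4/105, P(r = 7 | data) = 0, P(r = 8 | data) = 0.
The predictive probability is P(blue next | data) = (1/6)(8/15) + (1/3)(1/3) + (2/3)(2/21) + (5/6)(4/105) = 31/105.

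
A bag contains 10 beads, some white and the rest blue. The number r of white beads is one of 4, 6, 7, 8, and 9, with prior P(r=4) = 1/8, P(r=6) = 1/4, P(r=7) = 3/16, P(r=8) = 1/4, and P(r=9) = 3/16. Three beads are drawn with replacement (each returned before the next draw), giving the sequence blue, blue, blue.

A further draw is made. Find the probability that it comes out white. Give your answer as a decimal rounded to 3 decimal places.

0.512

The likelihood of the observed sequence under each hypothesis: P(data | r = 4) = (6/10)(6/10)(6/10) = 0.216; P(data | r = 6) = (4/10)(4/10)(4/10) = 0.064; P(data | r = 7) = (3/10)(3/10)(3/10) = 0.027; P(data | r = 8) = (2/10)(2/10)(2/10) = 0.008; P(data | r = 9) = (1/10)(1/10)(1/10) = 0.001.
Weighting by the prior gives 1/8 · 0.216 = 0.027, 1/4 · 0.064 = 0.016, 3/16 · 0.027 = 0.0050625, 1/4 · 0.008 = 0.002, 3/16 · 0.001 = 0.0001875; these sum to 0.05025.
Dividing through by the total gives posterior P(r = 4 | data) = 0.53731, P(r = 6 | data) = 0.31841, P(r = 7 | data) = 0.10075, P(r = 8 | data) = 0.039801, P(r = 9 | data) = 0.0037313.
Averaging over the posterior, P(white next | data) = (2/5)(0.53731) + (3/5)(0.31841) + (7/10)(0.10075) + (4/5)(0.039801) + (9/10)(0.0037313) = 0.51169.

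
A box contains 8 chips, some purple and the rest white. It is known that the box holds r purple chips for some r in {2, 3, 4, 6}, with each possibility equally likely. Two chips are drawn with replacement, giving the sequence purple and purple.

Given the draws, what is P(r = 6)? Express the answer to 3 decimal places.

Under each hypothesis, the probability of the observed sequence is: P(data | r = 2) = (2/8)(2/8) = 1/16; P(data | r = 3) = (3/8)(3/8) = 9/64; P(data | r = 4) = (4/8)(4/8) = 1/4; P(data | r = 6) = (6/8)(6/8) = 9/16.
Multiplying each by its prior: 1/4 · 1/16 = 1/64, 1/4 · 9/64 = 9/256, 1/4 · 1/4 = 1/16, 1/4 · 9/16 = 9/64; these sum to 65/256.
By Bayes' rule, P(r = 6 | data) = (9/64) / (65/256) = 36/65.

0.554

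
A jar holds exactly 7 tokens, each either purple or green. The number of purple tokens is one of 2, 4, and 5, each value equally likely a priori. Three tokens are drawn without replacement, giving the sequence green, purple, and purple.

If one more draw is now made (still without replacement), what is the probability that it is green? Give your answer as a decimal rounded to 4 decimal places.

The likelihood of the observed sequence under each hypothesis: P(data | r = 2) = (5/7)(2/6)(1/5) = 1/21; P(data | r = 4) = (3/7)(4/6)(3/5) = 6/35; P(data | r = 5) = (2/7)(5/6)(4/5) = 4/21.
Multiplying each by its prior: 1/3 · 1/21 = 1/63, 1/3 · 6/35 = 2/35, 1/3 · 4/21 = 4/63; these sum to 43/315.
Normalising, the posterior is P(r = 2 | data) = 5/43, P(r = 4 | data) = 18/43, P(r = 5 | data) = 20/43.
Averaging over the posterior, P(green next | data) = (1)(5/43) + (1/2)(18/43) + (1/4)(20/43) = 19/43.

0.4419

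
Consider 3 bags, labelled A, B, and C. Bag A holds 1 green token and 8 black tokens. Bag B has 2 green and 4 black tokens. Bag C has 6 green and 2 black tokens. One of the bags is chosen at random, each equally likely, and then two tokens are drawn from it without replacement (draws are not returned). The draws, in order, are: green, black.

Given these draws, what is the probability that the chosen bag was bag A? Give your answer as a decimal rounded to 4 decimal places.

For each hypothesis, P(data | H) works out to: P(data | bag A) = (1/9)(8/8) = 0.11111; P(data | bag B) = (2/6)(4/5) = 0.26667; P(data | bag C) = (6/8)(2/7) = 0.21429.
The prior-weighted likelihoods are 1/3 · 0.11111 = 0.037037, 1/3 · 0.26667 = 0.088889, 1/3 · 0.21429 = 0.071429; summing to 0.19735.
Therefore the posterior P(bag A | data) = (0.037037) / (0.19735) = 0.18767.

0.1877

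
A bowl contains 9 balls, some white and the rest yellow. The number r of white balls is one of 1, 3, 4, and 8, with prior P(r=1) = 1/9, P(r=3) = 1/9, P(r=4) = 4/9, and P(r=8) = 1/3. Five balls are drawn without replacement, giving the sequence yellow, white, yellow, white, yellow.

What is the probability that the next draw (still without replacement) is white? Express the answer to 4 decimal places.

0.4500

Compute the likelihood of the observed sequence for each case: P(data | r = 1) = (8/9)(1/8)(7/7)(0/6) = 0; P(data | r = 3) = (6/9)(3/8)(5/7)(2/6)(4/5) = 1/21; P(data | r = 4) = (5/9)(4/8)(4/7)(3/6)(3/5) = 1/21; P(data | r = 8) = (1/9)(8/8)(0/7) = 0.
Multiplying each by its prior: 1/9 · 0 = 0, 1/9 · 1/21 = 1/189, 4/9 · 1/21 = 4/189, 1/3 · 0 = 0; summing to 5/189.
Dividing through by the total gives posterior P(r = 1 | data) = 0, P(r = 3 | data) = 1/5, P(r = 4 | data) = 4/5, P(r = 8 | data) = 0.
So P(white next | data) = Σ P(white next | H) P(H | data) = (1/4)(1/5) + (1/2)(4/5) = 9/20.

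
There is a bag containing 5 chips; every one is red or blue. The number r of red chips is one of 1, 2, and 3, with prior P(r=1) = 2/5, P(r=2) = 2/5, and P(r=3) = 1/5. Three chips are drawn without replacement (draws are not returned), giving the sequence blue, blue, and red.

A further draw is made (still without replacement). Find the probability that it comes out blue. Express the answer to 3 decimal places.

0.667

For each hypothesis, P(data | H) works out to: P(data | r = 1) = (4/5)(3/4)(1/3) = 1/5; P(data | r = 2) = (3/5)(2/4)(2/3) = 1/5; P(data | r = 3) = (2/5)(1/4)(3/3) = 1/10.
Weighting by the prior gives 2/5 · 1/5 = 2/25, 2/5 · 1/5 = 2/25, 1/5 · 1/10 = 1/50; these sum to 9/50.
The posterior is then P(r = 1 | data) = 4/9, P(r = 2 | data) = 4/9, P(r = 3 | data) = 1/9.
The predictive probability is P(blue next | data) = (1)(4/9) + (1/2)(4/9) + (0)(1/9) = 2/3.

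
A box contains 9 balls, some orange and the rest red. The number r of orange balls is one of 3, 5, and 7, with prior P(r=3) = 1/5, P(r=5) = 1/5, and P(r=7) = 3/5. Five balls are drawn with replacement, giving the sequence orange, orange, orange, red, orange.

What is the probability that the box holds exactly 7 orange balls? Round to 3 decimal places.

The likelihood of the observed sequence under each hypothesis: P(data | r = 3) = (3/9)(3/9)(3/9)(6/9)(3/9) = 0.0082305; P(data | r = 5) = (5/9)(5/9)(5/9)(4/9)(5/9) = 0.042338; P(data | r = 7) = (7/9)(7/9)(7/9)(2/9)(7/9) = 0.081322.
The prior-weighted likelihoods are 1/5 · 0.0082305 = 0.0016461, 1/5 · 0.042338 = 0.0084675, 3/5 · 0.081322 = 0.048793; summing to 0.058907.
So P(r = 7 | data) = (0.048793) / (0.058907) = 0.82831.

0.828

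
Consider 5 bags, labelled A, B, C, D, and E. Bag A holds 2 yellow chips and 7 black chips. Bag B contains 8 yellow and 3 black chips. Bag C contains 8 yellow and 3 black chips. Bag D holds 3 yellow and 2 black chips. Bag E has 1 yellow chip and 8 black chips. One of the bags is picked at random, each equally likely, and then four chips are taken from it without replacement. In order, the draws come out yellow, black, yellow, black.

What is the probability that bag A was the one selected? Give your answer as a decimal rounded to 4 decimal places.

The likelihood of the observed sequence under each hypothesis: P(data | bag A) = (2/9)(7/8)(1/7)(6/6) = 0.027778; P(data | bag B) = (8/11)(3/10)(7/9)(2/8) = 0.042424; P(data | bag C) = (8/11)(3/10)(7/9)(2/8) = 0.042424; P(data | bag D) = (3/5)(2/4)(2/3)(1/2) = 0.1; P(data | bag E) = (1/9)(8/8)(0/7) = 0.
Multiplying each by its prior: 1/5 · 0.027778 = 0.0055556, 1/5 · 0.042424 = 0.0084848, 1/5 · 0.042424 = 0.0084848, 1/5 · 0.1 = 0.02, 1/5 · 0 = 0; these sum to 0.042525.
So P(bag A | data) = (0.0055556) / (0.042525) = 0.13064.

0.1306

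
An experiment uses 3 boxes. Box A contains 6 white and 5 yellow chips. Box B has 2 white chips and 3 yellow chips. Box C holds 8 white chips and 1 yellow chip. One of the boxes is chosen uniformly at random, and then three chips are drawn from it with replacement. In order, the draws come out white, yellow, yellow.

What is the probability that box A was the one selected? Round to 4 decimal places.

Under each hypothesis, the probability of the observed sequence is: P(data | box A) = (6/11)(5/11)(5/11) = 0.1127; P(data | box B) = (2/5)(3/5)(3/5) = 0.144; P(data | box C) = (8/9)(1/9)(1/9) = 0.010974.
The prior-weighted likelihoods are 1/3 · 0.1127 = 0.037566, 1/3 · 0.144 = 0.048, 1/3 · 0.010974 = 0.003658; with total 0.089224.
Hence P(box A | data) = (0.037566) / (0.089224) = 0.42103.

0.4210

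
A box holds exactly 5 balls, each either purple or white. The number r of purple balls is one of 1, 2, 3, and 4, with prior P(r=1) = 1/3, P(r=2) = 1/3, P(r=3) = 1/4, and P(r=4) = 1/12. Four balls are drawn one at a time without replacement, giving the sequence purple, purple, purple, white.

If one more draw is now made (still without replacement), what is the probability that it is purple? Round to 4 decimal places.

0.4000

Under each hypothesis, the probability of the observed sequence is: P(data | r = 1) = (1/5)(0/4) = 0; P(data | r = 2) = (2/5)(1/4)(0/3) = 0; P(data | r = 3) = (3/5)(2/4)(1/3)(2/2) = 1/10; P(data | r = 4) = (4/5)(3/4)(2/3)(1/2) = 1/5.
Multiplying each by its prior: 1/3 · 0 = 0, 1/3 · 0 = 0, 1/4 · 1/10 = 1/40, 1/12 · 1/5 = 1/60; with total 1/24.
The posterior is then P(r = 1 | data) = 0, P(r = 2 | data) = 0, P(r = 3 | data) = 3/5, P(r = 4 | data) = 2/5.
Averaging over the posterior, P(purple next | data) = (0)(3/5) + (1)(2/5) = 2/5.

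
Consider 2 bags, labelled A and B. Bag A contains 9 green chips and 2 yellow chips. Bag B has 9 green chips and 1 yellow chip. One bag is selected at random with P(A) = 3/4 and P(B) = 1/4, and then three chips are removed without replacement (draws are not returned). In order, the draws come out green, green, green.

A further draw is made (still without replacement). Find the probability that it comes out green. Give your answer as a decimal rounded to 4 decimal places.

0.7837

The likelihood of the observed sequence under each hypothesis: P(data | bag A) = (9/11)(8/10)(7/9) = 28/55; P(data | bag B) = (9/10)(8/9)(7/8) = 7/10.
The prior-weighted likelihoods are 3/4 · 28/55 = 21/55, 1/4 · 7/10 = 7/40; summing to 49/88.
Dividing through by the total gives posterior P(bag A | data) = 24/35, P(bag B | data) = 11/35.
Averaging over the posterior, P(green next | data) = (3/4)(24/35) + (6/7)(11/35) = 192/245.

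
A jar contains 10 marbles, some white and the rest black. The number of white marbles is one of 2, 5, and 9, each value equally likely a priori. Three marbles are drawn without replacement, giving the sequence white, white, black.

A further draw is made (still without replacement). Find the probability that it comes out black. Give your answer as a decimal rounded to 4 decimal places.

0.3891

For each hypothesis, P(data | H) works out to: P(data | r = 2) = (2/10)(1/9)(8/8) = 1/45; P(data | r = 5) = (5/10)(4/9)(5/8) = 5/36; P(data | r = 9) = (9/10)(8/9)(1/8) = 1/10.
Weighting by the prior gives 1/3 · 1/45 = 1/135, 1/3 · 5/36 = 5/108, 1/3 · 1/10 = 1/30; these sum to 47/540.
Normalising, the posterior is P(r = 2 | data) = 4/47, P(r = 5 | data) = 25/47, P(r = 9 | data) = 18/47.
Averaging over the posterior, P(black next | data) = (1)(4/47) + (4/7)(25/47) + (0)(18/47) = 128/329.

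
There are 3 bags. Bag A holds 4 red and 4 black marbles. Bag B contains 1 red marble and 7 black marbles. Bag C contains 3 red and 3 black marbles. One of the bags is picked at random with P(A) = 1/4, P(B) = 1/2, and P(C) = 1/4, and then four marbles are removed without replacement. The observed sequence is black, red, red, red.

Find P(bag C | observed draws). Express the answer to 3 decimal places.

For each hypothesis, P(data | H) works out to: P(data | bag A) = (4/8)(4/7)(3/6)(2/5) = 2/35; P(data | bag B) = (7/8)(1/7)(0/6) = 0; P(data | bag C) = (3/6)(3/5)(2/4)(1/3) = 1/20.
The prior-weighted likelihoods are 1/4 · 2/35 = 1/70, 1/2 · 0 = 0, 1/4 · 1/20 = 1/80; summing to 3/112.
Therefore the posterior P(bag C | data) = (1/80) / (3/112) = 7/15.

0.467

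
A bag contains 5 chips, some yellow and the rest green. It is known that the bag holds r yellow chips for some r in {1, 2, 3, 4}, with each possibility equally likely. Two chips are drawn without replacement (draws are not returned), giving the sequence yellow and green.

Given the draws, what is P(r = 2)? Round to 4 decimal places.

0.3000

For each hypothesis, P(data | H) works out to: P(data | r = 1) = (1/5)(4/4) = 1/5; P(data | r = 2) = (2/5)(3/4) = 3/10; P(data | r = 3) = (3/5)(2/4) = 3/10; P(data | r = 4) = (4/5)(1/4) = 1/5.
The prior-weighted likelihoods are 1/4 · 1/5 = 1/20, 1/4 · 3/10 = 3/40, 1/4 · 3/10 = 3/40, 1/4 · 1/5 = 1/20; summing to 1/4.
Hence P(r = 2 | data) = (3/40) / (1/4) = 3/10.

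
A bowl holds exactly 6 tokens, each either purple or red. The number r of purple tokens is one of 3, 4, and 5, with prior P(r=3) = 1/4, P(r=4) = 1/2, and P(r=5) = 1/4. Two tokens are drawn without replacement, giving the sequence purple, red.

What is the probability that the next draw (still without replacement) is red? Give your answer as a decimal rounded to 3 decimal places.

0.283

The likelihood of the observed sequence under each hypothesis: P(data | r = 3) = (3/6)(3/5) = 3/10; P(data | r = 4) = (4/6)(2/5) = 4/15; P(data | r = 5) = (5/6)(1/5) = 1/6.
Weighting by the prior gives 1/4 · 3/10 = 3/40, 1/2 · 4/15 = 2/15, 1/4 · 1/6 = 1/24; these sum to 1/4.
The posterior is then P(r = 3 | data) = 3/10, P(r = 4 | data) = 8/15, P(r = 5 | data) = 1/6.
So P(red next | data) = Σ P(red next | H) P(H | data) = (1/2)(3/10) + (1/4)(8/15) + (0)(1/6) = 17/60.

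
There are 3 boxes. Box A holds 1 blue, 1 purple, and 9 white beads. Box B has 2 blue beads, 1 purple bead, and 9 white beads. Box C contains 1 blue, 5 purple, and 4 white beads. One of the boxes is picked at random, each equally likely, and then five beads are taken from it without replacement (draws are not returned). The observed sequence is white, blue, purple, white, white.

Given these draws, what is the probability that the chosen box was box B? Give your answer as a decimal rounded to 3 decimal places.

The likelihood of the observed sequence under each hypothesis: P(data | box A) = (9/11)(1/10)(1/9)(8/8)(7/7) = 0.0090909; P(data | box B) = (9/12)(2/11)(1/10)(8/9)(7/8) = 0.010606; P(data | box C) = (4/10)(1/9)(5/8)(3/7)(2/6) = 0.0039683.
Multiplying each by its prior: 1/3 · 0.0090909 = 0.0030303, 1/3 · 0.010606 = 0.0035354, 1/3 · 0.0039683 = 0.0013228; these sum to 0.0078884.
So P(box B | data) = (0.0035354) / (0.0078884) = 0.44817.

0.448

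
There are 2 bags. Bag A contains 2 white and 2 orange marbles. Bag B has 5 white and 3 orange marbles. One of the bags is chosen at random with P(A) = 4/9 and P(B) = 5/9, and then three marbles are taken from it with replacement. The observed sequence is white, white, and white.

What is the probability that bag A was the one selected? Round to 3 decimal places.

For each hypothesis, P(data | H) works out to: P(data | bag A) = (2/4)(2/4)(2/4) = 0.125; P(data | bag B) = (5/8)(5/8)(5/8) = 0.24414.
Multiplying each by its prior: 4/9 · 0.125 = 0.055556, 5/9 · 0.24414 = 0.13563; summing to 0.19119.
Therefore the posterior P(bag A | data) = (0.055556) / (0.19119) = 0.29058.

0.291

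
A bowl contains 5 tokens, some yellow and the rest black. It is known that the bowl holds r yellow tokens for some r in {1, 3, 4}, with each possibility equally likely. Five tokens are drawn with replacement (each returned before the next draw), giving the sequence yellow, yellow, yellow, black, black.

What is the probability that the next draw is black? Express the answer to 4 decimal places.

The likelihood of the observed sequence under each hypothesis: P(data | r = 1) = (1/5)(1/5)(1/5)(4/5)(4/5) = 0.00512; P(data | r = 3) = (3/5)(3/5)(3/5)(2/5)(2/5) = 0.03456; P(data | r = 4) = (4/5)(4/5)(4/5)(1/5)(1/5) = 0.02048.
Multiplying each by its prior: 1/3 · 0.00512 = 0.0017067, 1/3 · 0.03456 = 0.01152, 1/3 · 0.02048 = 0.0068267; summing to 0.020053.
Normalising, the posterior is P(r = 1 | data) = 0.085106, P(r = 3 | data) = 0.57447, P(r = 4 | data) = 0.34043.
Averaging over the posterior, P(black next | data) = (4/5)(0.085106) + (2/5)(0.57447) + (1/5)(0.34043) = 0.36596.

0.3660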